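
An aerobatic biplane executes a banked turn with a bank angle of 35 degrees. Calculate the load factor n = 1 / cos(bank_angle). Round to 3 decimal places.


Step 1: Convert 35 degrees to radians = 0.610865
Step 2: cos(35 deg) = 0.819152
Step 3: n = 1 / 0.819152 = 1.221

1.221


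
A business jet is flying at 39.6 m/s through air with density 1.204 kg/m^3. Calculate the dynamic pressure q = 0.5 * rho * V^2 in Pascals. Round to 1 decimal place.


Step 1: V^2 = 39.6^2 = 1568.16
Step 2: q = 0.5 * 1.204 * 1568.16
Step 3: q = 944.0 Pa

944.0


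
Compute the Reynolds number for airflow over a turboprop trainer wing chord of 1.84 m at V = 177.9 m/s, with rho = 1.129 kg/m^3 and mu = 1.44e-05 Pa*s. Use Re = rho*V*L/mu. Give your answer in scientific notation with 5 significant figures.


Step 1: Numerator = rho * V * L = 1.129 * 177.9 * 1.84 = 369.562344
Step 2: Re = 369.562344 / 1.44e-05
Step 3: Re = 2.5664e+07

2.5664e+07


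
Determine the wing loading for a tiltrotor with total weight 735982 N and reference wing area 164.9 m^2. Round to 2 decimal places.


Step 1: Wing loading = W / S = 735982 / 164.9
Step 2: Wing loading = 4463.20 N/m^2

4463.20


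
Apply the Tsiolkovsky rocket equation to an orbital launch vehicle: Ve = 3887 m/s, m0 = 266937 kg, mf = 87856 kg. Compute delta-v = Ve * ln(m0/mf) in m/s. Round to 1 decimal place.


Step 1: Mass ratio m0/mf = 266937 / 87856 = 3.038347
Step 2: ln(3.038347) = 1.111314
Step 3: delta-v = 3887 * 1.111314 = 4319.7 m/s

4319.7


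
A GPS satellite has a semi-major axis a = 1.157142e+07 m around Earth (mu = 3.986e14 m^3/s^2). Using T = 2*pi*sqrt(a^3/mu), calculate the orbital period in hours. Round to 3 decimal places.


Step 1: a^3 / mu = 1.549387e+21 / 3.986e14 = 3.887073e+06
Step 2: sqrt(3.887073e+06) = 1971.5661 s
Step 3: T = 2*pi * 1971.5661 = 12387.72 s
Step 4: T in hours = 12387.72 / 3600 = 3.441 hours

3.441


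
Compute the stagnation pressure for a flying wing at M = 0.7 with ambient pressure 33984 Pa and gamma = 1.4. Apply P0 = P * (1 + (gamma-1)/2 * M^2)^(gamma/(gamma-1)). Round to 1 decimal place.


Step 1: (gamma-1)/2 * M^2 = 0.2 * 0.49 = 0.098
Step 2: 1 + 0.098 = 1.098
Step 3: Exponent gamma/(gamma-1) = 3.5
Step 4: P0 = 33984 * 1.098^3.5 = 47139.3 Pa

47139.3


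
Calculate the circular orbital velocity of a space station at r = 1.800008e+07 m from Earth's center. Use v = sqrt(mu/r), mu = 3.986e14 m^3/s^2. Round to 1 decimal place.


Step 1: mu / r = 3.986e14 / 1.800008e+07 = 22144346.0251
Step 2: v = sqrt(22144346.0251) = 4705.8 m/s

4705.8


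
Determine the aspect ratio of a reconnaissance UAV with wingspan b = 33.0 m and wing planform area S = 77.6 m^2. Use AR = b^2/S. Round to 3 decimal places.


Step 1: b^2 = 33.0^2 = 1089.0
Step 2: AR = 1089.0 / 77.6 = 14.034

14.034


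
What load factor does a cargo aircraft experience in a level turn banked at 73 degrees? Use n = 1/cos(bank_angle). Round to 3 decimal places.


Step 1: Convert 73 degrees to radians = 1.27409
Step 2: cos(73 deg) = 0.292372
Step 3: n = 1 / 0.292372 = 3.420

3.420


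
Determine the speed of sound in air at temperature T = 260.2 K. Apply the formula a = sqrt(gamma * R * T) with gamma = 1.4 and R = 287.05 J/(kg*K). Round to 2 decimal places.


Step 1: gamma * R * T = 1.4 * 287.05 * 260.2 = 104566.574
Step 2: a = sqrt(104566.574) = 323.37 m/s

323.37


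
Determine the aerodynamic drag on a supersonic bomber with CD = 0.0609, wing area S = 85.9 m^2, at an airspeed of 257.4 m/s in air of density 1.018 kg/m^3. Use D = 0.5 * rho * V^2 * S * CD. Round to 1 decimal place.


Step 1: Dynamic pressure q = 0.5 * 1.018 * 257.4^2 = 33723.6728 Pa
Step 2: Drag D = q * S * CD = 33723.6728 * 85.9 * 0.0609
Step 3: D = 176419.0 N

176419.0


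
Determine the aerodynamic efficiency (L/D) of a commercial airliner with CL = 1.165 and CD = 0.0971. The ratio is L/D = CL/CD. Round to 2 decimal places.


Step 1: L/D = CL / CD = 1.165 / 0.0971
Step 2: L/D = 12.00

12.00


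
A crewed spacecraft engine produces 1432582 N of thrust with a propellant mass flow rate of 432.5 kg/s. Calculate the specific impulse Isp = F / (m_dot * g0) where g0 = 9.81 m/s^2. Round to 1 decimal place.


Step 1: m_dot * g0 = 432.5 * 9.81 = 4242.82
Step 2: Isp = 1432582 / 4242.82 = 337.6 s

337.6


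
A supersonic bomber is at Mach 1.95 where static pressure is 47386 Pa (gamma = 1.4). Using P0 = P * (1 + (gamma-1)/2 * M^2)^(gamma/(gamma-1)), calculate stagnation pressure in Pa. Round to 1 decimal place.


Step 1: (gamma-1)/2 * M^2 = 0.2 * 3.8025 = 0.7605
Step 2: 1 + 0.7605 = 1.7605
Step 3: Exponent gamma/(gamma-1) = 3.5
Step 4: P0 = 47386 * 1.7605^3.5 = 343064.8 Pa

343064.8


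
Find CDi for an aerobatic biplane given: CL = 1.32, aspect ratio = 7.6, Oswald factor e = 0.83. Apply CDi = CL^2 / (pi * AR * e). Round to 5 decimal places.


Step 1: CL^2 = 1.32^2 = 1.7424
Step 2: pi * AR * e = 3.14159 * 7.6 * 0.83 = 19.817166
Step 3: CDi = 1.7424 / 19.817166 = 0.08792

0.08792


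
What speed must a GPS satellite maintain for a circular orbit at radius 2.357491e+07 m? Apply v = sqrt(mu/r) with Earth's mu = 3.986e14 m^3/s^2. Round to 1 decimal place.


Step 1: mu / r = 3.986e14 / 2.357491e+07 = 16907805.7986
Step 2: v = sqrt(16907805.7986) = 4111.9 m/s

4111.9


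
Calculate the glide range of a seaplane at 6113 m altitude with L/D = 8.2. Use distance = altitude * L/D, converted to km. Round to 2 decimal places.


Step 1: Glide distance = altitude * L/D = 6113 * 8.2 = 50126.6 m
Step 2: Convert to km: 50126.6 / 1000 = 50.13 km

50.13


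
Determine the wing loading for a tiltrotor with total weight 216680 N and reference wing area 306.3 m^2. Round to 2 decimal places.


Step 1: Wing loading = W / S = 216680 / 306.3
Step 2: Wing loading = 707.41 N/m^2

707.41


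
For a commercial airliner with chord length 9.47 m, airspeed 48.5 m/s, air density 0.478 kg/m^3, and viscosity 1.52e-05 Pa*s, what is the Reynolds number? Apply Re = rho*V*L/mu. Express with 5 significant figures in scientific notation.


Step 1: Numerator = rho * V * L = 0.478 * 48.5 * 9.47 = 219.54301
Step 2: Re = 219.54301 / 1.52e-05
Step 3: Re = 1.4444e+07

1.4444e+07


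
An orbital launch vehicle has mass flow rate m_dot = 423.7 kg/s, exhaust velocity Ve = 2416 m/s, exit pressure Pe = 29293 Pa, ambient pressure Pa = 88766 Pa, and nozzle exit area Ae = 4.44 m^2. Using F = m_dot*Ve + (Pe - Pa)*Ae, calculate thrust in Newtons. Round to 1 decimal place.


Step 1: Momentum thrust = m_dot * Ve = 423.7 * 2416 = 1023659.2 N
Step 2: Pressure thrust = (Pe - Pa) * Ae = (29293 - 88766) * 4.44 = -264060.12 N
Step 3: Total thrust F = 1023659.2 + -264060.12 = 759599.1 N

759599.1


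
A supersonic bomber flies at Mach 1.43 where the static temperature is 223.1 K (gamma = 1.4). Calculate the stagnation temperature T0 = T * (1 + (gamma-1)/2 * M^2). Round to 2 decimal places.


Step 1: (gamma-1)/2 = 0.2
Step 2: M^2 = 2.0449
Step 3: 1 + 0.2 * 2.0449 = 1.40898
Step 4: T0 = 223.1 * 1.40898 = 314.34 K

314.34


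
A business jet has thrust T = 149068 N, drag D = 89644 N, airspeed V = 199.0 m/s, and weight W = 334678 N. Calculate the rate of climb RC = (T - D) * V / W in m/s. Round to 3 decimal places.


Step 1: Excess thrust = T - D = 149068 - 89644 = 59424 N
Step 2: Excess power = 59424 * 199.0 = 11825376.0 W
Step 3: RC = 11825376.0 / 334678 = 35.334 m/s

35.334


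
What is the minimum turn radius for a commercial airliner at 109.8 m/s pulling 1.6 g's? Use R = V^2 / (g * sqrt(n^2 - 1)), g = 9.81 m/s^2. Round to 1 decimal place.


Step 1: V^2 = 109.8^2 = 12056.04
Step 2: n^2 - 1 = 1.6^2 - 1 = 1.56
Step 3: sqrt(1.56) = 1.249
Step 4: R = 12056.04 / (9.81 * 1.249) = 984.0 m

984.0


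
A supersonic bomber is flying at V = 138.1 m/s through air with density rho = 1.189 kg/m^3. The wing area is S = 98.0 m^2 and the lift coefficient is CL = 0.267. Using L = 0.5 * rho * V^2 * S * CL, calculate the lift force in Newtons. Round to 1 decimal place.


Step 1: Calculate dynamic pressure q = 0.5 * 1.189 * 138.1^2 = 0.5 * 1.189 * 19071.61 = 11338.0721 Pa
Step 2: Multiply by wing area and lift coefficient: L = 11338.0721 * 98.0 * 0.267
Step 3: L = 1111131.0702 * 0.267 = 296672.0 N

296672.0


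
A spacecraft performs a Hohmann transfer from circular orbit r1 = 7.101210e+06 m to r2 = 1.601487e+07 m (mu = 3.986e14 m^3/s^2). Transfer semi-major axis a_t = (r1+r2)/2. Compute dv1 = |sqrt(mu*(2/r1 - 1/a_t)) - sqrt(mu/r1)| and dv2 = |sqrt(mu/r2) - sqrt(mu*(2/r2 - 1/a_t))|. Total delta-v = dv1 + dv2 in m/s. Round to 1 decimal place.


Step 1: Transfer semi-major axis a_t = (7.101210e+06 + 1.601487e+07) / 2 = 1.155804e+07 m
Step 2: v1 (circular at r1) = sqrt(mu/r1) = 7492.08 m/s
Step 3: v_t1 = sqrt(mu*(2/r1 - 1/a_t)) = 8819.06 m/s
Step 4: dv1 = |8819.06 - 7492.08| = 1326.97 m/s
Step 5: v2 (circular at r2) = 4988.92 m/s, v_t2 = 3910.49 m/s
Step 6: dv2 = |4988.92 - 3910.49| = 1078.44 m/s
Step 7: Total delta-v = 1326.97 + 1078.44 = 2405.4 m/s

2405.4


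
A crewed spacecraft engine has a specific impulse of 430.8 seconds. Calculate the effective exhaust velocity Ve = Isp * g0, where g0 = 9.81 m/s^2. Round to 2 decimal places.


Step 1: Ve = Isp * g0 = 430.8 * 9.81
Step 2: Ve = 4226.15 m/s

4226.15


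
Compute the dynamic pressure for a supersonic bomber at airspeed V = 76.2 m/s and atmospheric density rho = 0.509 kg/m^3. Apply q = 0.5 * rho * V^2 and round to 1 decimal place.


Step 1: V^2 = 76.2^2 = 5806.44
Step 2: q = 0.5 * 0.509 * 5806.44
Step 3: q = 1477.7 Pa

1477.7


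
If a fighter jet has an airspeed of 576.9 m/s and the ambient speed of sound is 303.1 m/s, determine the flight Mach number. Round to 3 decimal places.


Step 1: M = V / a = 576.9 / 303.1
Step 2: M = 1.903

1.903


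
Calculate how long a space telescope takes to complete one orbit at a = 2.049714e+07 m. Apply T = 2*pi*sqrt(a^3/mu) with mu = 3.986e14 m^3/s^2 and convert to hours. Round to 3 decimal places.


Step 1: a^3 / mu = 8.611520e+21 / 3.986e14 = 2.160441e+07
Step 2: sqrt(2.160441e+07) = 4648.055 s
Step 3: T = 2*pi * 4648.055 = 29204.59 s
Step 4: T in hours = 29204.59 / 3600 = 8.112 hours

8.112


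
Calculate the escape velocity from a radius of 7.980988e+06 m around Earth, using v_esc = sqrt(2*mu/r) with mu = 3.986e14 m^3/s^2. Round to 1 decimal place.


Step 1: 2*mu/r = 2 * 3.986e14 / 7.980988e+06 = 99887382.3642
Step 2: v_esc = sqrt(99887382.3642) = 9994.4 m/s

9994.4


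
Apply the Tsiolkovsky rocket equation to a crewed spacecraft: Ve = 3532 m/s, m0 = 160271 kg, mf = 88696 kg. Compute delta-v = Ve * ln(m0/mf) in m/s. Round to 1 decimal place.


Step 1: Mass ratio m0/mf = 160271 / 88696 = 1.80697
Step 2: ln(1.80697) = 0.591651
Step 3: delta-v = 3532 * 0.591651 = 2089.7 m/s

2089.7


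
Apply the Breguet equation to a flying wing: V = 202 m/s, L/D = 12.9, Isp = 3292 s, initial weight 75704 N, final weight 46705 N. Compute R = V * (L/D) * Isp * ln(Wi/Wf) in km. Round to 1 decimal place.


Step 1: Coefficient = V * (L/D) * Isp = 202 * 12.9 * 3292 = 8578293.6 m
Step 2: Wi/Wf = 75704 / 46705 = 1.620897
Step 3: ln(1.620897) = 0.48298
Step 4: R = 8578293.6 * 0.48298 = 4143142.3 m = 4143.1 km

4143.1


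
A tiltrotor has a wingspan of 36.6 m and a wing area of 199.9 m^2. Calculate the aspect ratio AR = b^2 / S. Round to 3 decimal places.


Step 1: b^2 = 36.6^2 = 1339.56
Step 2: AR = 1339.56 / 199.9 = 6.701

6.701


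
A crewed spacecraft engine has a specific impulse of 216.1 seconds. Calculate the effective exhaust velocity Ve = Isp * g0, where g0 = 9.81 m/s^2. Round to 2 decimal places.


Step 1: Ve = Isp * g0 = 216.1 * 9.81
Step 2: Ve = 2119.94 m/s

2119.94


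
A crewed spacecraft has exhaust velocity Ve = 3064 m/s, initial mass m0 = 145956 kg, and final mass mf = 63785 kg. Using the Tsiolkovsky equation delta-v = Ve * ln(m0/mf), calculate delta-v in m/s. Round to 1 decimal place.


Step 1: Mass ratio m0/mf = 145956 / 63785 = 2.28825
Step 2: ln(2.28825) = 0.827787
Step 3: delta-v = 3064 * 0.827787 = 2536.3 m/s

2536.3


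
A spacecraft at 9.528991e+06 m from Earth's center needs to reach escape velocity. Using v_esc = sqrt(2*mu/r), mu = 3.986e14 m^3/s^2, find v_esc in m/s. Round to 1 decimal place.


Step 1: 2*mu/r = 2 * 3.986e14 / 9.528991e+06 = 83660484.0953
Step 2: v_esc = sqrt(83660484.0953) = 9146.6 m/s

9146.6


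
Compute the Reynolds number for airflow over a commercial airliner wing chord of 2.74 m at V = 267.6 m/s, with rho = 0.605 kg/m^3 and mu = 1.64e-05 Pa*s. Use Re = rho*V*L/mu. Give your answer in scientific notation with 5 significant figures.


Step 1: Numerator = rho * V * L = 0.605 * 267.6 * 2.74 = 443.60052
Step 2: Re = 443.60052 / 1.64e-05
Step 3: Re = 2.7049e+07

2.7049e+07


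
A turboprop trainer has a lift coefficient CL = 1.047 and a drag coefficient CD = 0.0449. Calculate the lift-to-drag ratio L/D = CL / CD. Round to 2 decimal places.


Step 1: L/D = CL / CD = 1.047 / 0.0449
Step 2: L/D = 23.32

23.32


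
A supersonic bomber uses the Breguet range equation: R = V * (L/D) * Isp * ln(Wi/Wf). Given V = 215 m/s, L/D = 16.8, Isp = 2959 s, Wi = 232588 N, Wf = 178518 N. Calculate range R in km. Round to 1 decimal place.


Step 1: Coefficient = V * (L/D) * Isp = 215 * 16.8 * 2959 = 10687908.0 m
Step 2: Wi/Wf = 232588 / 178518 = 1.302883
Step 3: ln(1.302883) = 0.264579
Step 4: R = 10687908.0 * 0.264579 = 2827798.3 m = 2827.8 km

2827.8


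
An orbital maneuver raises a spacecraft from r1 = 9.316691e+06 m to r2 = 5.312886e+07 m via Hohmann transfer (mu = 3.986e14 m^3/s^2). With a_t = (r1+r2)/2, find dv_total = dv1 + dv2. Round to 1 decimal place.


Step 1: Transfer semi-major axis a_t = (9.316691e+06 + 5.312886e+07) / 2 = 3.122278e+07 m
Step 2: v1 (circular at r1) = sqrt(mu/r1) = 6540.9 m/s
Step 3: v_t1 = sqrt(mu*(2/r1 - 1/a_t)) = 8532.32 m/s
Step 4: dv1 = |8532.32 - 6540.9| = 1991.42 m/s
Step 5: v2 (circular at r2) = 2739.07 m/s, v_t2 = 1496.23 m/s
Step 6: dv2 = |2739.07 - 1496.23| = 1242.84 m/s
Step 7: Total delta-v = 1991.42 + 1242.84 = 3234.3 m/s

3234.3


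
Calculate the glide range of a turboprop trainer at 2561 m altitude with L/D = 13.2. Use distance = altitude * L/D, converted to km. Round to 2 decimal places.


Step 1: Glide distance = altitude * L/D = 2561 * 13.2 = 33805.2 m
Step 2: Convert to km: 33805.2 / 1000 = 33.81 km

33.81


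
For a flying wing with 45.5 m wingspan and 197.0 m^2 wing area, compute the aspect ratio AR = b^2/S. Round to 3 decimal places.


Step 1: b^2 = 45.5^2 = 2070.25
Step 2: AR = 2070.25 / 197.0 = 10.509

10.509


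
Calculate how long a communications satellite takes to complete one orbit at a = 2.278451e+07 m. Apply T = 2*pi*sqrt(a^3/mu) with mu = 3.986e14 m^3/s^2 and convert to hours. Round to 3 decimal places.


Step 1: a^3 / mu = 1.182821e+22 / 3.986e14 = 2.967439e+07
Step 2: sqrt(2.967439e+07) = 5447.4204 s
Step 3: T = 2*pi * 5447.4204 = 34227.15 s
Step 4: T in hours = 34227.15 / 3600 = 9.508 hours

9.508


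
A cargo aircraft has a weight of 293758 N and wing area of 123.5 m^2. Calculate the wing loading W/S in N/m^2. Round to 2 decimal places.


Step 1: Wing loading = W / S = 293758 / 123.5
Step 2: Wing loading = 2378.61 N/m^2

2378.61


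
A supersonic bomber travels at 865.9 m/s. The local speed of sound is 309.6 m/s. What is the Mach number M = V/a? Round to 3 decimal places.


Step 1: M = V / a = 865.9 / 309.6
Step 2: M = 2.797

2.797


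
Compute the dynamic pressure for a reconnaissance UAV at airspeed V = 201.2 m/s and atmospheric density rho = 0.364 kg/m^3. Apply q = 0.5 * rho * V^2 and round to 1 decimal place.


Step 1: V^2 = 201.2^2 = 40481.44
Step 2: q = 0.5 * 0.364 * 40481.44
Step 3: q = 7367.6 Pa

7367.6


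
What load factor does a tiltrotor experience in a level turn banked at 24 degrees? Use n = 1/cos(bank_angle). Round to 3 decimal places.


Step 1: Convert 24 degrees to radians = 0.418879
Step 2: cos(24 deg) = 0.913545
Step 3: n = 1 / 0.913545 = 1.095

1.095


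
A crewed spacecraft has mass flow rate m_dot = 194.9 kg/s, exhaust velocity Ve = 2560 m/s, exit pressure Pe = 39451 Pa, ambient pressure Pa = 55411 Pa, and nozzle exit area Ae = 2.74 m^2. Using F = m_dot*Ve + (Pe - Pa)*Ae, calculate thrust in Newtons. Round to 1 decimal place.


Step 1: Momentum thrust = m_dot * Ve = 194.9 * 2560 = 498944.0 N
Step 2: Pressure thrust = (Pe - Pa) * Ae = (39451 - 55411) * 2.74 = -43730.40 N
Step 3: Total thrust F = 498944.0 + -43730.40 = 455213.6 N

455213.6


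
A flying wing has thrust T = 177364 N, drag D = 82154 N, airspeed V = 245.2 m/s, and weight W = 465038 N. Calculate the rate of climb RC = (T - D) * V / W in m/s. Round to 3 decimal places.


Step 1: Excess thrust = T - D = 177364 - 82154 = 95210 N
Step 2: Excess power = 95210 * 245.2 = 23345492.0 W
Step 3: RC = 23345492.0 / 465038 = 50.201 m/s

50.201


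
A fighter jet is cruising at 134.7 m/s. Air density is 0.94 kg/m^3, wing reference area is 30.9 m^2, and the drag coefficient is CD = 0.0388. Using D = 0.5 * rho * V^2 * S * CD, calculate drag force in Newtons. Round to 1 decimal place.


Step 1: Dynamic pressure q = 0.5 * 0.94 * 134.7^2 = 8527.7223 Pa
Step 2: Drag D = q * S * CD = 8527.7223 * 30.9 * 0.0388
Step 3: D = 10224.1 N

10224.1


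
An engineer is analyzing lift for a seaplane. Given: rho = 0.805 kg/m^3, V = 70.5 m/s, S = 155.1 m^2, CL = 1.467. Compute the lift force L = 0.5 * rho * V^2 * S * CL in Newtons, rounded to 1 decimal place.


Step 1: Calculate dynamic pressure q = 0.5 * 0.805 * 70.5^2 = 0.5 * 0.805 * 4970.25 = 2000.5256 Pa
Step 2: Multiply by wing area and lift coefficient: L = 2000.5256 * 155.1 * 1.467
Step 3: L = 310281.5244 * 1.467 = 455183.0 N

455183.0


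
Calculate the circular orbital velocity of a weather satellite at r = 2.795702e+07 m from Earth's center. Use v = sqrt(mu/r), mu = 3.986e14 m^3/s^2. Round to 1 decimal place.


Step 1: mu / r = 3.986e14 / 2.795702e+07 = 14257599.7013
Step 2: v = sqrt(14257599.7013) = 3775.9 m/s

3775.9


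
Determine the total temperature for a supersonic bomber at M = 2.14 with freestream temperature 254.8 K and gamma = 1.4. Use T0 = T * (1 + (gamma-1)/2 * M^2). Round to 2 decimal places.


Step 1: (gamma-1)/2 = 0.2
Step 2: M^2 = 4.5796
Step 3: 1 + 0.2 * 4.5796 = 1.91592
Step 4: T0 = 254.8 * 1.91592 = 488.18 K

488.18


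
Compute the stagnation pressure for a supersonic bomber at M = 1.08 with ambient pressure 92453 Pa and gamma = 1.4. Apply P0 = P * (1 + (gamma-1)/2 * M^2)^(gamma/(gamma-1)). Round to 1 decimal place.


Step 1: (gamma-1)/2 * M^2 = 0.2 * 1.1664 = 0.23328
Step 2: 1 + 0.23328 = 1.23328
Step 3: Exponent gamma/(gamma-1) = 3.5
Step 4: P0 = 92453 * 1.23328^3.5 = 192591.4 Pa

192591.4


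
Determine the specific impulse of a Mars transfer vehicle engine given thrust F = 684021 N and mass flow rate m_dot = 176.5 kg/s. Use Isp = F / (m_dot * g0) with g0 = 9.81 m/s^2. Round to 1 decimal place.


Step 1: m_dot * g0 = 176.5 * 9.81 = 1731.47
Step 2: Isp = 684021 / 1731.47 = 395.1 s

395.1


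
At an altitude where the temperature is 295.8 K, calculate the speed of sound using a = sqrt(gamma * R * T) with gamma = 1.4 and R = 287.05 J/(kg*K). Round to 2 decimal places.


Step 1: gamma * R * T = 1.4 * 287.05 * 295.8 = 118873.146
Step 2: a = sqrt(118873.146) = 344.78 m/s

344.78


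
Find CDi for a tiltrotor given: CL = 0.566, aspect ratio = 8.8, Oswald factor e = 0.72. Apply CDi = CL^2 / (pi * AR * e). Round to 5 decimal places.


Step 1: CL^2 = 0.566^2 = 0.320356
Step 2: pi * AR * e = 3.14159 * 8.8 * 0.72 = 19.905131
Step 3: CDi = 0.320356 / 19.905131 = 0.01609

0.01609


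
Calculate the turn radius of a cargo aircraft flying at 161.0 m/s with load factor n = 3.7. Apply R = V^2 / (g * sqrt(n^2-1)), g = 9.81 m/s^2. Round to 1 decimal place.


Step 1: V^2 = 161.0^2 = 25921.0
Step 2: n^2 - 1 = 3.7^2 - 1 = 12.69
Step 3: sqrt(12.69) = 3.562303
Step 4: R = 25921.0 / (9.81 * 3.562303) = 741.7 m

741.7


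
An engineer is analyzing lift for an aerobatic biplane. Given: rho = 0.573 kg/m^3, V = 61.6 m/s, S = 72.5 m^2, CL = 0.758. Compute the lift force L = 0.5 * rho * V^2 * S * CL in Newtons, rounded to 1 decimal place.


Step 1: Calculate dynamic pressure q = 0.5 * 0.573 * 61.6^2 = 0.5 * 0.573 * 3794.56 = 1087.1414 Pa
Step 2: Multiply by wing area and lift coefficient: L = 1087.1414 * 72.5 * 0.758
Step 3: L = 78817.7544 * 0.758 = 59743.9 N

59743.9


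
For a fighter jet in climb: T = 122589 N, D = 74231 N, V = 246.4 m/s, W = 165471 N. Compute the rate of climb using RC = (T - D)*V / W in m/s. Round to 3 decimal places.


Step 1: Excess thrust = T - D = 122589 - 74231 = 48358 N
Step 2: Excess power = 48358 * 246.4 = 11915411.2 W
Step 3: RC = 11915411.2 / 165471 = 72.009 m/s

72.009


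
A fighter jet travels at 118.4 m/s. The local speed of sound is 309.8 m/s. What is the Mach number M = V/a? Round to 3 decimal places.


Step 1: M = V / a = 118.4 / 309.8
Step 2: M = 0.382

0.382


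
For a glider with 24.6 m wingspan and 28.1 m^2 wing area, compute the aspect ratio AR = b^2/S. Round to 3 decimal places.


Step 1: b^2 = 24.6^2 = 605.16
Step 2: AR = 605.16 / 28.1 = 21.536

21.536


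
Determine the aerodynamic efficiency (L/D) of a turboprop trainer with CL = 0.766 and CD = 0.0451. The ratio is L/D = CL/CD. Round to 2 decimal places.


Step 1: L/D = CL / CD = 0.766 / 0.0451
Step 2: L/D = 16.98

16.98


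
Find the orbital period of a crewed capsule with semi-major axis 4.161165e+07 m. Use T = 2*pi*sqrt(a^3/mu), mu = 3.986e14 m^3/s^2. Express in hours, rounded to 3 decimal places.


Step 1: a^3 / mu = 7.205180e+22 / 3.986e14 = 1.807622e+08
Step 2: sqrt(1.807622e+08) = 13444.7818 s
Step 3: T = 2*pi * 13444.7818 = 84476.06 s
Step 4: T in hours = 84476.06 / 3600 = 23.466 hours

23.466


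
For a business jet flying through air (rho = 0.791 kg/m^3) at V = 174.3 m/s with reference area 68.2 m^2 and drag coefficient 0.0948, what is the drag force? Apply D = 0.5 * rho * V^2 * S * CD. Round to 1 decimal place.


Step 1: Dynamic pressure q = 0.5 * 0.791 * 174.3^2 = 12015.4838 Pa
Step 2: Drag D = q * S * CD = 12015.4838 * 68.2 * 0.0948
Step 3: D = 77684.4 N

77684.4


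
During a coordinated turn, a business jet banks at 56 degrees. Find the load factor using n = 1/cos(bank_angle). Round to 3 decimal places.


Step 1: Convert 56 degrees to radians = 0.977384
Step 2: cos(56 deg) = 0.559193
Step 3: n = 1 / 0.559193 = 1.788

1.788


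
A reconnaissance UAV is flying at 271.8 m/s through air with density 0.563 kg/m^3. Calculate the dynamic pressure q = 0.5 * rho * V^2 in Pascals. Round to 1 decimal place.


Step 1: V^2 = 271.8^2 = 73875.24
Step 2: q = 0.5 * 0.563 * 73875.24
Step 3: q = 20795.9 Pa

20795.9


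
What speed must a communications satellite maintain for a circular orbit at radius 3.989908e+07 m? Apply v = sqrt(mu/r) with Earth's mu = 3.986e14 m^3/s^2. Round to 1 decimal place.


Step 1: mu / r = 3.986e14 / 3.989908e+07 = 9990205.2879
Step 2: v = sqrt(9990205.2879) = 3160.7 m/s

3160.7


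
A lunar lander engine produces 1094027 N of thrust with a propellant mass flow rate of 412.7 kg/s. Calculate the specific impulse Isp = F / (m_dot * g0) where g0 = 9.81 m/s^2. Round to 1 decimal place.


Step 1: m_dot * g0 = 412.7 * 9.81 = 4048.59
Step 2: Isp = 1094027 / 4048.59 = 270.2 s

270.2


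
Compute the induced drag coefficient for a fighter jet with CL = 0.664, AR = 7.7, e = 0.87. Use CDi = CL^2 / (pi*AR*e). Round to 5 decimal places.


Step 1: CL^2 = 0.664^2 = 0.440896
Step 2: pi * AR * e = 3.14159 * 7.7 * 0.87 = 21.045529
Step 3: CDi = 0.440896 / 21.045529 = 0.02095

0.02095


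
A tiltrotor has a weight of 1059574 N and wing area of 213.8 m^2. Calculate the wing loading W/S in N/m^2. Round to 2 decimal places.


Step 1: Wing loading = W / S = 1059574 / 213.8
Step 2: Wing loading = 4955.91 N/m^2

4955.91


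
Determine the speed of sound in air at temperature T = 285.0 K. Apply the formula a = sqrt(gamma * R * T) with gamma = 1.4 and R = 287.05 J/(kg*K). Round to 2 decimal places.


Step 1: gamma * R * T = 1.4 * 287.05 * 285.0 = 114532.95
Step 2: a = sqrt(114532.95) = 338.43 m/s

338.43


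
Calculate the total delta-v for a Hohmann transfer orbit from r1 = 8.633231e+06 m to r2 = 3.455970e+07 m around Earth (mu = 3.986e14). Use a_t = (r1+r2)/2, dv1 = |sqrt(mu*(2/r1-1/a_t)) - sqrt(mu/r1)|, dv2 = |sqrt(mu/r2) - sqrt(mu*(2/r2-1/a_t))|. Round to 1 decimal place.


Step 1: Transfer semi-major axis a_t = (8.633231e+06 + 3.455970e+07) / 2 = 2.159647e+07 m
Step 2: v1 (circular at r1) = sqrt(mu/r1) = 6794.88 m/s
Step 3: v_t1 = sqrt(mu*(2/r1 - 1/a_t)) = 8595.59 m/s
Step 4: dv1 = |8595.59 - 6794.88| = 1800.71 m/s
Step 5: v2 (circular at r2) = 3396.12 m/s, v_t2 = 2147.23 m/s
Step 6: dv2 = |3396.12 - 2147.23| = 1248.89 m/s
Step 7: Total delta-v = 1800.71 + 1248.89 = 3049.6 m/s

3049.6


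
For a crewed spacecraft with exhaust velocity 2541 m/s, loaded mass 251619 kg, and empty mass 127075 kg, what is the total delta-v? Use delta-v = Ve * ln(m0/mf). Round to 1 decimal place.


Step 1: Mass ratio m0/mf = 251619 / 127075 = 1.980083
Step 2: ln(1.980083) = 0.683139
Step 3: delta-v = 2541 * 0.683139 = 1735.9 m/s

1735.9


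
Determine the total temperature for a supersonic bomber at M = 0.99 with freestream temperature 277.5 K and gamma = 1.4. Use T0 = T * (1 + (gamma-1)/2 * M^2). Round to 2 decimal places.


Step 1: (gamma-1)/2 = 0.2
Step 2: M^2 = 0.9801
Step 3: 1 + 0.2 * 0.9801 = 1.19602
Step 4: T0 = 277.5 * 1.19602 = 331.90 K

331.90


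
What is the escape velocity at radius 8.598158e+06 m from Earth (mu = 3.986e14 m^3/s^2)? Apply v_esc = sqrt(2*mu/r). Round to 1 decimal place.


Step 1: 2*mu/r = 2 * 3.986e14 / 8.598158e+06 = 92717533.2205
Step 2: v_esc = sqrt(92717533.2205) = 9629.0 m/s

9629.0


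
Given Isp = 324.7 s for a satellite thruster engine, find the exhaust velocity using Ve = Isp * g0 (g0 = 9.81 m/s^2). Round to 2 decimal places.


Step 1: Ve = Isp * g0 = 324.7 * 9.81
Step 2: Ve = 3185.31 m/s

3185.31


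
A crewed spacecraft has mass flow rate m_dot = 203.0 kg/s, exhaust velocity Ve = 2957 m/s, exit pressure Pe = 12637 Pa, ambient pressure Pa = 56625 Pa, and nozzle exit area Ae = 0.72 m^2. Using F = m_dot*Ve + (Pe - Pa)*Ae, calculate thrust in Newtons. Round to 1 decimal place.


Step 1: Momentum thrust = m_dot * Ve = 203.0 * 2957 = 600271.0 N
Step 2: Pressure thrust = (Pe - Pa) * Ae = (12637 - 56625) * 0.72 = -31671.36 N
Step 3: Total thrust F = 600271.0 + -31671.36 = 568599.6 N

568599.6


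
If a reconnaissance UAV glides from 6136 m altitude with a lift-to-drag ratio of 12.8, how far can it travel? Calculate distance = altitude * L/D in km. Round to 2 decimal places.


Step 1: Glide distance = altitude * L/D = 6136 * 12.8 = 78540.8 m
Step 2: Convert to km: 78540.8 / 1000 = 78.54 km

78.54


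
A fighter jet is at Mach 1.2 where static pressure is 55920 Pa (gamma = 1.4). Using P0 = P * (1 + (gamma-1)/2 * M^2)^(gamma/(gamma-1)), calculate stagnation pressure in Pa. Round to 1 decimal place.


Step 1: (gamma-1)/2 * M^2 = 0.2 * 1.44 = 0.288
Step 2: 1 + 0.288 = 1.288
Step 3: Exponent gamma/(gamma-1) = 3.5
Step 4: P0 = 55920 * 1.288^3.5 = 135604.1 Pa

135604.1


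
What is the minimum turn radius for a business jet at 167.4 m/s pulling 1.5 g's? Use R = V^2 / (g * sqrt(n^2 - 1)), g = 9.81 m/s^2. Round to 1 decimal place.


Step 1: V^2 = 167.4^2 = 28022.76
Step 2: n^2 - 1 = 1.5^2 - 1 = 1.25
Step 3: sqrt(1.25) = 1.118034
Step 4: R = 28022.76 / (9.81 * 1.118034) = 2555.0 m

2555.0


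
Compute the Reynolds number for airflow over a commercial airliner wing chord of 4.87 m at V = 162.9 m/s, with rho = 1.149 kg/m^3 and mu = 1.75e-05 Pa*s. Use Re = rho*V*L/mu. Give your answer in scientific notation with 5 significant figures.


Step 1: Numerator = rho * V * L = 1.149 * 162.9 * 4.87 = 911.528127
Step 2: Re = 911.528127 / 1.75e-05
Step 3: Re = 5.2087e+07

5.2087e+07


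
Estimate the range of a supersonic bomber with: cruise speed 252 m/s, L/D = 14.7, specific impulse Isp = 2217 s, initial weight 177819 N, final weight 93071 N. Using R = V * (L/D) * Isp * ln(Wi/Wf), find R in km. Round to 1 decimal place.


Step 1: Coefficient = V * (L/D) * Isp = 252 * 14.7 * 2217 = 8212654.8 m
Step 2: Wi/Wf = 177819 / 93071 = 1.910574
Step 3: ln(1.910574) = 0.647404
Step 4: R = 8212654.8 * 0.647404 = 5316901.8 m = 5316.9 km

5316.9


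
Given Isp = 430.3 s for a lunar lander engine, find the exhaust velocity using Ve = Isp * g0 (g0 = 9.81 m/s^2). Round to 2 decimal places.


Step 1: Ve = Isp * g0 = 430.3 * 9.81
Step 2: Ve = 4221.24 m/s

4221.24


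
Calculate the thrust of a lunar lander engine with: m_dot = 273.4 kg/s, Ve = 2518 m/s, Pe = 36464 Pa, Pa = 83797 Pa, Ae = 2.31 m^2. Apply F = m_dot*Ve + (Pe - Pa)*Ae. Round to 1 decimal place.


Step 1: Momentum thrust = m_dot * Ve = 273.4 * 2518 = 688421.2 N
Step 2: Pressure thrust = (Pe - Pa) * Ae = (36464 - 83797) * 2.31 = -109339.23 N
Step 3: Total thrust F = 688421.2 + -109339.23 = 579082.0 N

579082.0


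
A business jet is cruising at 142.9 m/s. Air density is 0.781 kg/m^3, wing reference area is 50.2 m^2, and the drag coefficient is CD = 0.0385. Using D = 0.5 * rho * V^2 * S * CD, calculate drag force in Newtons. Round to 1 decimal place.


Step 1: Dynamic pressure q = 0.5 * 0.781 * 142.9^2 = 7974.1701 Pa
Step 2: Drag D = q * S * CD = 7974.1701 * 50.2 * 0.0385
Step 3: D = 15411.7 N

15411.7


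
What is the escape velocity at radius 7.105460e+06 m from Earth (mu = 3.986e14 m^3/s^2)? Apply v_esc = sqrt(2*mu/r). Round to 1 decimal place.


Step 1: 2*mu/r = 2 * 3.986e14 / 7.105460e+06 = 112195410.2901
Step 2: v_esc = sqrt(112195410.2901) = 10592.2 m/s

10592.2


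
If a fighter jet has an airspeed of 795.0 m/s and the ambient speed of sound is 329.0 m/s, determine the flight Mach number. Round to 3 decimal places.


Step 1: M = V / a = 795.0 / 329.0
Step 2: M = 2.416

2.416


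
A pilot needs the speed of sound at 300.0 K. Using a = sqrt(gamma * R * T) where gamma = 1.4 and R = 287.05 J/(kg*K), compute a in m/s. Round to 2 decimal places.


Step 1: gamma * R * T = 1.4 * 287.05 * 300.0 = 120561.0
Step 2: a = sqrt(120561.0) = 347.22 m/s

347.22


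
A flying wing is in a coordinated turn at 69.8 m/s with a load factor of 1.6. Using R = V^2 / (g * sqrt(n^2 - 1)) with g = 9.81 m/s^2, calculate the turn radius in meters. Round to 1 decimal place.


Step 1: V^2 = 69.8^2 = 4872.04
Step 2: n^2 - 1 = 1.6^2 - 1 = 1.56
Step 3: sqrt(1.56) = 1.249
Step 4: R = 4872.04 / (9.81 * 1.249) = 397.6 m

397.6


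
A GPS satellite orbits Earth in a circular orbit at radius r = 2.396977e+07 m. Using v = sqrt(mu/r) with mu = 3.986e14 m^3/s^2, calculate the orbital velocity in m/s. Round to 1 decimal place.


Step 1: mu / r = 3.986e14 / 2.396977e+07 = 16629279.2964
Step 2: v = sqrt(16629279.2964) = 4077.9 m/s

4077.9


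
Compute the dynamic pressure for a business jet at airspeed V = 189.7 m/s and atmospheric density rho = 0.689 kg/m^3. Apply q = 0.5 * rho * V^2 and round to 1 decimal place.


Step 1: V^2 = 189.7^2 = 35986.09
Step 2: q = 0.5 * 0.689 * 35986.09
Step 3: q = 12397.2 Pa

12397.2


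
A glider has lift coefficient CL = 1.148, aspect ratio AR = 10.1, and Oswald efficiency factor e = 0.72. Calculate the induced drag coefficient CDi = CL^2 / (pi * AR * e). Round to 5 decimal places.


Step 1: CL^2 = 1.148^2 = 1.317904
Step 2: pi * AR * e = 3.14159 * 10.1 * 0.72 = 22.845662
Step 3: CDi = 1.317904 / 22.845662 = 0.05769

0.05769


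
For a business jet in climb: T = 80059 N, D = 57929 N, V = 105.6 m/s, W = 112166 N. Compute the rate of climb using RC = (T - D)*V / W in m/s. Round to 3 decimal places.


Step 1: Excess thrust = T - D = 80059 - 57929 = 22130 N
Step 2: Excess power = 22130 * 105.6 = 2336928.0 W
Step 3: RC = 2336928.0 / 112166 = 20.835 m/s

20.835


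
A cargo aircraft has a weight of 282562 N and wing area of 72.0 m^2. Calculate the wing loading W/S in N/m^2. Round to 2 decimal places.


Step 1: Wing loading = W / S = 282562 / 72.0
Step 2: Wing loading = 3924.47 N/m^2

3924.47


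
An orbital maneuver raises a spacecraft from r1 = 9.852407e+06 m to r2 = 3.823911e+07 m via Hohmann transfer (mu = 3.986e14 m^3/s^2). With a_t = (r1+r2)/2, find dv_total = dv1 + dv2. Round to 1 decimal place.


Step 1: Transfer semi-major axis a_t = (9.852407e+06 + 3.823911e+07) / 2 = 2.404576e+07 m
Step 2: v1 (circular at r1) = sqrt(mu/r1) = 6360.59 m/s
Step 3: v_t1 = sqrt(mu*(2/r1 - 1/a_t)) = 8021.07 m/s
Step 4: dv1 = |8021.07 - 6360.59| = 1660.48 m/s
Step 5: v2 (circular at r2) = 3228.6 m/s, v_t2 = 2066.65 m/s
Step 6: dv2 = |3228.6 - 2066.65| = 1161.95 m/s
Step 7: Total delta-v = 1660.48 + 1161.95 = 2822.4 m/s

2822.4


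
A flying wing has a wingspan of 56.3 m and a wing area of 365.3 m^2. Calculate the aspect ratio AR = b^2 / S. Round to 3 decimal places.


Step 1: b^2 = 56.3^2 = 3169.69
Step 2: AR = 3169.69 / 365.3 = 8.677

8.677


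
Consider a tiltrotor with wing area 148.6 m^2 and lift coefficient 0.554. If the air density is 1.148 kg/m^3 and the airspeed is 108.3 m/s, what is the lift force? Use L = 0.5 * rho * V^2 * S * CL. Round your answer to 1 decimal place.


Step 1: Calculate dynamic pressure q = 0.5 * 1.148 * 108.3^2 = 0.5 * 1.148 * 11728.89 = 6732.3829 Pa
Step 2: Multiply by wing area and lift coefficient: L = 6732.3829 * 148.6 * 0.554
Step 3: L = 1000432.093 * 0.554 = 554239.4 N

554239.4


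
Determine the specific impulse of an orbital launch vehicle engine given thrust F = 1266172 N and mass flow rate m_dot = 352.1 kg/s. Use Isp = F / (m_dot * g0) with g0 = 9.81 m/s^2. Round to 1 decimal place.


Step 1: m_dot * g0 = 352.1 * 9.81 = 3454.1
Step 2: Isp = 1266172 / 3454.1 = 366.6 s

366.6


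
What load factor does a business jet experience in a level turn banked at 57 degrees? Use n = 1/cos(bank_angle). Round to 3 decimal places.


Step 1: Convert 57 degrees to radians = 0.994838
Step 2: cos(57 deg) = 0.544639
Step 3: n = 1 / 0.544639 = 1.836

1.836


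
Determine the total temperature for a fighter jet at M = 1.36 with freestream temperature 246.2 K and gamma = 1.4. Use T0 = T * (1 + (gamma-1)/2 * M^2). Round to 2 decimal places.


Step 1: (gamma-1)/2 = 0.2
Step 2: M^2 = 1.8496
Step 3: 1 + 0.2 * 1.8496 = 1.36992
Step 4: T0 = 246.2 * 1.36992 = 337.27 K

337.27


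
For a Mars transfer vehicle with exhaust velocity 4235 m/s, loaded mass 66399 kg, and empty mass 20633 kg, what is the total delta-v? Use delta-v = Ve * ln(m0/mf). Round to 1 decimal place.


Step 1: Mass ratio m0/mf = 66399 / 20633 = 3.218097
Step 2: ln(3.218097) = 1.16879
Step 3: delta-v = 4235 * 1.16879 = 4949.8 m/s

4949.8


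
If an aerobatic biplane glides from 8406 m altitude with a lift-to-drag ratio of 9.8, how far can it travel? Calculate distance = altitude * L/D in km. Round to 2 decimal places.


Step 1: Glide distance = altitude * L/D = 8406 * 9.8 = 82378.8 m
Step 2: Convert to km: 82378.8 / 1000 = 82.38 km

82.38


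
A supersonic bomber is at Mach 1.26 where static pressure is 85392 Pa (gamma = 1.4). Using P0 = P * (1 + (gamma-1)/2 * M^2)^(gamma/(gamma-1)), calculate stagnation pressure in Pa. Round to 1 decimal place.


Step 1: (gamma-1)/2 * M^2 = 0.2 * 1.5876 = 0.31752
Step 2: 1 + 0.31752 = 1.31752
Step 3: Exponent gamma/(gamma-1) = 3.5
Step 4: P0 = 85392 * 1.31752^3.5 = 224164.8 Pa

224164.8


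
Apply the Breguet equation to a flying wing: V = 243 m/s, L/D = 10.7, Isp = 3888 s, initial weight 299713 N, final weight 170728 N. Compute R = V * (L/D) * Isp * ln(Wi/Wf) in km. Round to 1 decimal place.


Step 1: Coefficient = V * (L/D) * Isp = 243 * 10.7 * 3888 = 10109188.8 m
Step 2: Wi/Wf = 299713 / 170728 = 1.7555
Step 3: ln(1.7555) = 0.562754
Step 4: R = 10109188.8 * 0.562754 = 5688983.4 m = 5689.0 km

5689.0


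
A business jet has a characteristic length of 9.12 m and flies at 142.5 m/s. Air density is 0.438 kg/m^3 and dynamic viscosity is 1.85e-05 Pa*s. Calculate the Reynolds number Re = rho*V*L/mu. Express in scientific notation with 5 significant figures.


Step 1: Numerator = rho * V * L = 0.438 * 142.5 * 9.12 = 569.2248
Step 2: Re = 569.2248 / 1.85e-05
Step 3: Re = 3.0769e+07

3.0769e+07


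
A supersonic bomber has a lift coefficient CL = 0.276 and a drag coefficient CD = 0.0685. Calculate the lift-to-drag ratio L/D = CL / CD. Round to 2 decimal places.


Step 1: L/D = CL / CD = 0.276 / 0.0685
Step 2: L/D = 4.03

4.03


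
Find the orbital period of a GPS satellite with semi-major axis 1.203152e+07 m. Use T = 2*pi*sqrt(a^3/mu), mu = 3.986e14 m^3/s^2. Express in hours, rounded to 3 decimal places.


Step 1: a^3 / mu = 1.741652e+21 / 3.986e14 = 4.369424e+06
Step 2: sqrt(4.369424e+06) = 2090.3167 s
Step 3: T = 2*pi * 2090.3167 = 13133.85 s
Step 4: T in hours = 13133.85 / 3600 = 3.648 hours

3.648


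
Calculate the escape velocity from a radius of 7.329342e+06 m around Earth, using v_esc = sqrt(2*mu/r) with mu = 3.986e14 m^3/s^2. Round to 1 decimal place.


Step 1: 2*mu/r = 2 * 3.986e14 / 7.329342e+06 = 108768290.5232
Step 2: v_esc = sqrt(108768290.5232) = 10429.2 m/s

10429.2


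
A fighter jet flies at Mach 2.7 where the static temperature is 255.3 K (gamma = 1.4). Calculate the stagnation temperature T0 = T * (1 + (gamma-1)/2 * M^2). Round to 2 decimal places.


Step 1: (gamma-1)/2 = 0.2
Step 2: M^2 = 7.29
Step 3: 1 + 0.2 * 7.29 = 2.458
Step 4: T0 = 255.3 * 2.458 = 627.53 K

627.53


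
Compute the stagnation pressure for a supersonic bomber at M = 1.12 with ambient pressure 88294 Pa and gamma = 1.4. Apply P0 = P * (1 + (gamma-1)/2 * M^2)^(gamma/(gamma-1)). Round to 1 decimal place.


Step 1: (gamma-1)/2 * M^2 = 0.2 * 1.2544 = 0.25088
Step 2: 1 + 0.25088 = 1.25088
Step 3: Exponent gamma/(gamma-1) = 3.5
Step 4: P0 = 88294 * 1.25088^3.5 = 193279.6 Pa

193279.6


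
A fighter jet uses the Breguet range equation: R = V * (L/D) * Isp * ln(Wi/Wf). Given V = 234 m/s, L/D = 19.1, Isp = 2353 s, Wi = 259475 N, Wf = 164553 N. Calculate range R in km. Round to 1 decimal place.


Step 1: Coefficient = V * (L/D) * Isp = 234 * 19.1 * 2353 = 10516498.2 m
Step 2: Wi/Wf = 259475 / 164553 = 1.576848
Step 3: ln(1.576848) = 0.455428
Step 4: R = 10516498.2 * 0.455428 = 4789504.1 m = 4789.5 km

4789.5


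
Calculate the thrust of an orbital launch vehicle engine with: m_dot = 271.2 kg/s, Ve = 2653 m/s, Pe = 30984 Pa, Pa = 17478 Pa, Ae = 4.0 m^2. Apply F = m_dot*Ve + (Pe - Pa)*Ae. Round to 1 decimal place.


Step 1: Momentum thrust = m_dot * Ve = 271.2 * 2653 = 719493.6 N
Step 2: Pressure thrust = (Pe - Pa) * Ae = (30984 - 17478) * 4.0 = 54024.0 N
Step 3: Total thrust F = 719493.6 + 54024.0 = 773517.6 N

773517.6


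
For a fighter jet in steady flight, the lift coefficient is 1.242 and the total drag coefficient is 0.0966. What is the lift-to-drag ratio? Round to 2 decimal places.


Step 1: L/D = CL / CD = 1.242 / 0.0966
Step 2: L/D = 12.86

12.86


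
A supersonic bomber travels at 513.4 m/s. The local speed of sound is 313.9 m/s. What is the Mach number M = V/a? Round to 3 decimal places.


Step 1: M = V / a = 513.4 / 313.9
Step 2: M = 1.636

1.636


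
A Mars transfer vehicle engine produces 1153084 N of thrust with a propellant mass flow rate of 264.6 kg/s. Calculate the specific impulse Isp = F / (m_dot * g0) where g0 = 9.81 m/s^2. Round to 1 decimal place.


Step 1: m_dot * g0 = 264.6 * 9.81 = 2595.73
Step 2: Isp = 1153084 / 2595.73 = 444.2 s

444.2


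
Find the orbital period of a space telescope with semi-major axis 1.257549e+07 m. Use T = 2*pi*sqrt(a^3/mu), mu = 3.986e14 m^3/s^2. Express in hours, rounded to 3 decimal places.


Step 1: a^3 / mu = 1.988725e+21 / 3.986e14 = 4.989275e+06
Step 2: sqrt(4.989275e+06) = 2233.6685 s
Step 3: T = 2*pi * 2233.6685 = 14034.55 s
Step 4: T in hours = 14034.55 / 3600 = 3.898 hours

3.898
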